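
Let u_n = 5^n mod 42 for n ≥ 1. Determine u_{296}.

25

Computing terms: u_1 = 5; u_2 = 25; u_3 = 41; u_4 = 37; u_5 = 17; u_6 = 1; u_7 = 5.
The sequence repeats with period 6.
So u_{296} = u_{1 + ((296-1) mod 6)} = u_2 = 25.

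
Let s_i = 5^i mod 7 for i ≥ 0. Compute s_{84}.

We have s_0 = 1, s_1 = 5, s_2 = 4, s_3 = 6, s_4 = 2, s_5 = 3, s_6 = 1.
The sequence repeats with period 6.
So s_{84} = s_{0 + ((84-0) mod 6)} = s_0 = 1.

1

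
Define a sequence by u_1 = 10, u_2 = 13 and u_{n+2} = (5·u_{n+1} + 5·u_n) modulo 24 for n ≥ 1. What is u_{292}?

16

We have u_1 = 10; u_2 = 13; u_3 = 19; u_4 = 16; u_5 = 7; u_6 = 19; u_7 = 10; u_8 = 1; u_9 = 7; u_{10} = 16; u_{11} = 19; u_{12} = 7; u_{13} = 10; u_{14} = 13.
Since (u_{13}, u_{14}) = (u_1, u_2) = (10, 13) (two consecutive terms determine the rest), the sequence is periodic with period 12.
(292 - 1) mod 12 = 3, so u_{292} = u_4 = 16.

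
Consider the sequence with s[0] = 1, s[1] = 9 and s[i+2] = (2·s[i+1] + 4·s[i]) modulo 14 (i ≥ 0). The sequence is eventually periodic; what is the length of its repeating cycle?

48

s[0] = 1, s[1] = 9, s[2] = 8, s[3] = 10, s[4] = 10, s[5] = 4, s[6] = 6, s[7] = 0, s[8] = 10, s[9] = 6, s[10] = 10, s[11] = 2, s[12] = 2, s[13] = 12, s[14] = 4, s[15] = 0, s[16] = 2, s[17] = 4, s[18] = 2, s[19] = 6, s[20] = 6, s[21] = 8, s[22] = 12, s[23] = 0, s[24] = 6, s[25] = 12, s[26] = 6, s[27] = 4, s[28] = 4, s[29] = 10, s[30] = 8, s[31] = 0, s[32] = 4, s[33] = 8, s[34] = 4, s[35] = 12, s[36] = 12, s[37] = 2, s[38] = 10, s[39] = 0, s[40] = 12, s[41] = 10, s[42] = 12, s[43] = 8, s[44] = 8, s[45] = 6, s[46] = 2, s[47] = 0, s[48] = 8, s[49] = 2, s[50] = 8, s[51] = 10.
Since (s[50], s[51]) = (s[2], s[3]) = (8, 10) (two consecutive terms determine the rest), the sequence is eventually periodic: after a pre-period of length 2 it cycles with period 48.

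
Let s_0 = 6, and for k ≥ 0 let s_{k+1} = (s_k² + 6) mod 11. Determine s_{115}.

6

s_0 = 6,  s_1 = 9,  s_2 = 10,  s_3 = 7,  s_4 = 0,  s_5 = 6.
Since s_5 = s_0 = 6, the sequence is periodic with period 5.
So s_{115} = s_{0 + ((115-0) mod 5)} = s_0 = 6.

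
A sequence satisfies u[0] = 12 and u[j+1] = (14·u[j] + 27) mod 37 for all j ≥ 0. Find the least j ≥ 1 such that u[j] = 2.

5

Listing terms: u[0] = 12,  u[1] = 10,  u[2] = 19,  u[3] = 34,  u[4] = 22,  u[5] = 2,  u[6] = 18,  u[7] = 20,  u[8] = 11,  u[9] = 33,  u[10] = 8,  u[11] = 28,  u[12] = 12.
The sequence repeats with period 12.
The value 2 first appears (with j ≥ 1) at u[5].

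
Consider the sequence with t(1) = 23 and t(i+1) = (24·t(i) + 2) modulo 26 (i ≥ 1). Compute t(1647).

We have t(1) = 23; t(2) = 8; t(3) = 12; t(4) = 4; t(5) = 20; t(6) = 14; t(7) = 0; t(8) = 2; t(9) = 24; t(10) = 6; t(11) = 16; t(12) = 22; t(13) = 10; t(14) = 8.
Since t(14) = t(2) = 8, the sequence is eventually periodic: after a pre-period of length 1 it cycles with period 12.
For i ≥ 2, t(i) depends only on (i - 2) mod 12. (1647 - 2) mod 12 = 1, so t(1647) = t(3) = 12.

12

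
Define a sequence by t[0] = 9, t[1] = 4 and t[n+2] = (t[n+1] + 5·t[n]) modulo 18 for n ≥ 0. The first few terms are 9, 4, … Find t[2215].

Listing terms: t[0] = 9,  t[1] = 4,  t[2] = 13,  t[3] = 15,  t[4] = 8,  t[5] = 11,  t[6] = 15,  t[7] = 16,  t[8] = 1,  t[9] = 9,  t[10] = 14,  t[11] = 5,  t[12] = 3,  t[13] = 10,  t[14] = 7,  t[15] = 3,  t[16] = 2,  t[17] = 17,  t[18] = 9,  t[19] = 4.
Since (t[18], t[19]) = (t[0], t[1]) = (9, 4) (two consecutive terms determine the rest), the sequence is periodic with period 18.
(2215 - 0) mod 18 = 1, so t[2215] = t[1] = 4.

4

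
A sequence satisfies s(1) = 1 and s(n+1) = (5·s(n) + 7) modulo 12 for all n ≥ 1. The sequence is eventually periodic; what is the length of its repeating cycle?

s(1) = 1,  s(2) = 0,  s(3) = 7,  s(4) = 6,  s(5) = 1.
Since s(5) = s(1) = 1, the sequence is periodic with period 4.

4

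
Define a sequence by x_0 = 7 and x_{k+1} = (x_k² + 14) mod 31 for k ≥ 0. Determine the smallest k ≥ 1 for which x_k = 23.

We have x_0 = 7,  x_1 = 1,  x_2 = 15,  x_3 = 22,  x_4 = 2,  x_5 = 18,  x_6 = 28,  x_7 = 23,  x_8 = 16,  x_9 = 22.
Since x_9 = x_3 = 22, the sequence is eventually periodic: after a pre-period of length 3 it cycles with period 6.
The value 23 first appears (with k ≥ 1) at x_7.

7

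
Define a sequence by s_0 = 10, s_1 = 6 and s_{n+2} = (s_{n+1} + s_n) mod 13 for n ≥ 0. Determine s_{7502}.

1

Listing terms: s_0 = 10, s_1 = 6, s_2 = 3, s_3 = 9, s_4 = 12, s_5 = 8, s_6 = 7, s_7 = 2, s_8 = 9, s_9 = 11, s_{10} = 7, s_{11} = 5, s_{12} = 12, s_{13} = 4, s_{14} = 3, s_{15} = 7, s_{16} = 10, s_{17} = 4, s_{18} = 1, s_{19} = 5, s_{20} = 6, s_{21} = 11, s_{22} = 4, s_{23} = 2, s_{24} = 6, s_{25} = 8, s_{26} = 1, s_{27} = 9, s_{28} = 10, s_{29} = 6.
The sequence repeats with period 28.
(7502 - 0) mod 28 = 26, so s_{7502} = s_{26} = 1.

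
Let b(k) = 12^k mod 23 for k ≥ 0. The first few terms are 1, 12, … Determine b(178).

b(0) = 1,  b(1) = 12,  b(2) = 6,  b(3) = 3,  b(4) = 13,  b(5) = 18,  b(6) = 9,  b(7) = 16,  b(8) = 8,  b(9) = 4,  b(10) = 2,  b(11) = 1.
The sequence repeats with period 11.
(178 - 0) mod 11 = 2, so b(178) = b(2) = 6.

6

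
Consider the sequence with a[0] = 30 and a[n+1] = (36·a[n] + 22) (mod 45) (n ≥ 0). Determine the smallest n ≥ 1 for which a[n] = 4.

Computing terms: a[0] = 30,  a[1] = 22,  a[2] = 4,  a[3] = 31,  a[4] = 13,  a[5] = 40,  a[6] = 22.
Since a[6] = a[1] = 22, the sequence is eventually periodic: after a pre-period of length 1 it cycles with period 5.
The value 4 first appears (with n ≥ 1) at a[2].

2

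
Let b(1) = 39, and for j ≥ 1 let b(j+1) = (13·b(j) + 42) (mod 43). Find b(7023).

42

We have b(1) = 39; b(2) = 33; b(3) = 41; b(4) = 16; b(5) = 35; b(6) = 24; b(7) = 10; b(8) = 0; b(9) = 42; b(10) = 29; b(11) = 32; b(12) = 28; b(13) = 19; b(14) = 31; b(15) = 15; b(16) = 22; b(17) = 27; b(18) = 6; b(19) = 34; b(20) = 11; b(21) = 13; b(22) = 39.
Since b(22) = b(1) = 39, the sequence is periodic with period 21.
So b(7023) = b(1 + ((7023-1) mod 21)) = b(9) = 42.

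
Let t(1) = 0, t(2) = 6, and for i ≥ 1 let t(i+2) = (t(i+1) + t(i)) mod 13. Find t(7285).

5

t(1) = 0,  t(2) = 6,  t(3) = 6,  t(4) = 12,  t(5) = 5,  t(6) = 4,  t(7) = 9,  t(8) = 0,  t(9) = 9,  t(10) = 9,  t(11) = 5,  t(12) = 1,  t(13) = 6,  t(14) = 7,  t(15) = 0,  t(16) = 7,  t(17) = 7,  t(18) = 1,  t(19) = 8,  t(20) = 9,  t(21) = 4,  t(22) = 0,  t(23) = 4,  t(24) = 4,  t(25) = 8,  t(26) = 12,  t(27) = 7,  t(28) = 6,  t(29) = 0,  t(30) = 6.
The sequence repeats with period 28.
So t(7285) = t(1 + ((7285-1) mod 28)) = t(5) = 5.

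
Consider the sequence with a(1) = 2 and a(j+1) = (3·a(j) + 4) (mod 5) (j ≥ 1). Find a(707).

We have a(1) = 2, a(2) = 0, a(3) = 4, a(4) = 1, a(5) = 2.
The sequence repeats with period 4.
(707 - 1) mod 4 = 2, so a(707) = a(3) = 4.

4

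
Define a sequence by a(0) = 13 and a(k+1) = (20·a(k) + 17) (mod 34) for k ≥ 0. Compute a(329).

Computing terms: a(0) = 13,  a(1) = 5,  a(2) = 15,  a(3) = 11,  a(4) = 33,  a(5) = 31,  a(6) = 25,  a(7) = 7,  a(8) = 21,  a(9) = 29,  a(10) = 19,  a(11) = 23,  a(12) = 1,  a(13) = 3,  a(14) = 9,  a(15) = 27,  a(16) = 13.
The sequence repeats with period 16.
So a(329) = a(0 + ((329-0) mod 16)) = a(9) = 29.

29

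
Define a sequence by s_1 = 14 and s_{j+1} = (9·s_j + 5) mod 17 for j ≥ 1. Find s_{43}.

11

s_1 = 14; s_2 = 12; s_3 = 11; s_4 = 2; s_5 = 6; s_6 = 8; s_7 = 9; s_8 = 1; s_9 = 14.
Since s_9 = s_1 = 14, the sequence is periodic with period 8.
So s_{43} = s_{1 + ((43-1) mod 8)} = s_3 = 11.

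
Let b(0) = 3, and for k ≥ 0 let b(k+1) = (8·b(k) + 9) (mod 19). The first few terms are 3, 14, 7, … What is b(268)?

Listing terms: b(0) = 3,  b(1) = 14,  b(2) = 7,  b(3) = 8,  b(4) = 16,  b(5) = 4,  b(6) = 3.
The sequence repeats with period 6.
(268 - 0) mod 6 = 4, so b(268) = b(4) = 16.

16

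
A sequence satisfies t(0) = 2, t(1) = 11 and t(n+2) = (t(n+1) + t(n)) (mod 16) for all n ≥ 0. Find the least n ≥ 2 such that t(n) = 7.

19

t(0) = 2, t(1) = 11, t(2) = 13, t(3) = 8, t(4) = 5, t(5) = 13, t(6) = 2, t(7) = 15, t(8) = 1, t(9) = 0, t(10) = 1, t(11) = 1, t(12) = 2, t(13) = 3, t(14) = 5, t(15) = 8, t(16) = 13, t(17) = 5, t(18) = 2, t(19) = 7, t(20) = 9, t(21) = 0, t(22) = 9, t(23) = 9, t(24) = 2, t(25) = 11.
The sequence repeats with period 24.
The value 7 first appears (with n ≥ 2) at t(19).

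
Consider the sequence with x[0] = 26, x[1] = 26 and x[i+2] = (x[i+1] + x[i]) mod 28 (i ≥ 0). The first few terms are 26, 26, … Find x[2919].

x[0] = 26, x[1] = 26, x[2] = 24, x[3] = 22, x[4] = 18, x[5] = 12, x[6] = 2, x[7] = 14, x[8] = 16, x[9] = 2, x[10] = 18, x[11] = 20, x[12] = 10, x[13] = 2, x[14] = 12, x[15] = 14, x[16] = 26, x[17] = 12, x[18] = 10, x[19] = 22, x[20] = 4, x[21] = 26, x[22] = 2, x[23] = 0, x[24] = 2, x[25] = 2, x[26] = 4, x[27] = 6, x[28] = 10, x[29] = 16, x[30] = 26, x[31] = 14, x[32] = 12, x[33] = 26, x[34] = 10, x[35] = 8, x[36] = 18, x[37] = 26, x[38] = 16, x[39] = 14, x[40] = 2, x[41] = 16, x[42] = 18, x[43] = 6, x[44] = 24, x[45] = 2, x[46] = 26, x[47] = 0, x[48] = 26, x[49] = 26.
The sequence repeats with period 48.
So x[2919] = x[0 + ((2919-0) mod 48)] = x[39] = 14.

14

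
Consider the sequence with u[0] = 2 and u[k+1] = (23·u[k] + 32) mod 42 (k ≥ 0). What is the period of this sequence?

6

Computing terms: u[0] = 2,  u[1] = 36,  u[2] = 20,  u[3] = 30,  u[4] = 8,  u[5] = 6,  u[6] = 2.
The sequence repeats with period 6.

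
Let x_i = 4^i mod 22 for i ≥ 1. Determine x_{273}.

20

Listing terms: x_1 = 4, x_2 = 16, x_3 = 20, x_4 = 14, x_5 = 12, x_6 = 4.
The sequence repeats with period 5.
(273 - 1) mod 5 = 2, so x_{273} = x_3 = 20.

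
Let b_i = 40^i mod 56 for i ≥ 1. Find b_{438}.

Listing terms: b_1 = 40; b_2 = 32; b_3 = 48; b_4 = 16; b_5 = 24; b_6 = 8; b_7 = 40.
The sequence repeats with period 6.
So b_{438} = b_{1 + ((438-1) mod 6)} = b_6 = 8.

8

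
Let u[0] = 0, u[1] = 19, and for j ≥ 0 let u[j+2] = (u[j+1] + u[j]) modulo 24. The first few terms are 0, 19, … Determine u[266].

19

Computing terms: u[0] = 0,  u[1] = 19,  u[2] = 19,  u[3] = 14,  u[4] = 9,  u[5] = 23,  u[6] = 8,  u[7] = 7,  u[8] = 15,  u[9] = 22,  u[10] = 13,  u[11] = 11,  u[12] = 0,  u[13] = 11,  u[14] = 11,  u[15] = 22,  u[16] = 9,  u[17] = 7,  u[18] = 16,  u[19] = 23,  u[20] = 15,  u[21] = 14,  u[22] = 5,  u[23] = 19,  u[24] = 0,  u[25] = 19.
Since (u[24], u[25]) = (u[0], u[1]) = (0, 19) (two consecutive terms determine the rest), the sequence is periodic with period 24.
(266 - 0) mod 24 = 2, so u[266] = u[2] = 19.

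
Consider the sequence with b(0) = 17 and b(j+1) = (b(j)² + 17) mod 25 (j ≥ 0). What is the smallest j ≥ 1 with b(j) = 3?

Computing terms: b(0) = 17, b(1) = 6, b(2) = 3, b(3) = 1, b(4) = 18, b(5) = 16, b(6) = 23, b(7) = 21, b(8) = 8, b(9) = 6.
Since b(9) = b(1) = 6, the sequence is eventually periodic: after a pre-period of length 1 it cycles with period 8.
The value 3 first appears (with j ≥ 1) at b(2).

2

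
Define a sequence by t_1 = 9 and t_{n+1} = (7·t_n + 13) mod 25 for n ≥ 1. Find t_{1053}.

9

Computing terms: t_1 = 9, t_2 = 1, t_3 = 20, t_4 = 3, t_5 = 9.
The sequence repeats with period 4.
(1053 - 1) mod 4 = 0, so t_{1053} = t_1 = 9.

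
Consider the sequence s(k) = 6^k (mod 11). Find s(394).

Listing terms: s(0) = 1,  s(1) = 6,  s(2) = 3,  s(3) = 7,  s(4) = 9,  s(5) = 10,  s(6) = 5,  s(7) = 8,  s(8) = 4,  s(9) = 2,  s(10) = 1.
The sequence repeats with period 10.
So s(394) = s(0 + ((394-0) mod 10)) = s(4) = 9.

9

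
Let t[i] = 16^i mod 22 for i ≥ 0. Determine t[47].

Listing terms: t[0] = 1; t[1] = 16; t[2] = 14; t[3] = 4; t[4] = 20; t[5] = 12; t[6] = 16.
Since t[6] = t[1] = 16, the sequence is eventually periodic: after a pre-period of length 1 it cycles with period 5.
For i ≥ 1, t[i] depends only on (i - 1) mod 5. (47 - 1) mod 5 = 1, so t[47] = t[2] = 14.

14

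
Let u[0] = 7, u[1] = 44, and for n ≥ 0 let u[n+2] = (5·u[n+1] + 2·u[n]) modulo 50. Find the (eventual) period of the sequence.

40

u[0] = 7; u[1] = 44; u[2] = 34; u[3] = 8; u[4] = 8; u[5] = 6; u[6] = 46; u[7] = 42; u[8] = 2; u[9] = 44; u[10] = 24; u[11] = 8; u[12] = 38; u[13] = 6; u[14] = 6; u[15] = 42; u[16] = 22; u[17] = 44; u[18] = 14; u[19] = 8; u[20] = 18; u[21] = 6; u[22] = 16; u[23] = 42; u[24] = 42; u[25] = 44; u[26] = 4; u[27] = 8; u[28] = 48; u[29] = 6; u[30] = 26; u[31] = 42; u[32] = 12; u[33] = 44; u[34] = 44; u[35] = 8; u[36] = 28; u[37] = 6; u[38] = 36; u[39] = 42; u[40] = 32; u[41] = 44; u[42] = 34.
Since (u[41], u[42]) = (u[1], u[2]) = (44, 34) (two consecutive terms determine the rest), the sequence is eventually periodic: after a pre-period of length 1 it cycles with period 40.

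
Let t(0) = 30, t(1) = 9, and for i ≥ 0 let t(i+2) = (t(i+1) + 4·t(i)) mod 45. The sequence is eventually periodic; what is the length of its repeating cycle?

24

t(0) = 30,  t(1) = 9,  t(2) = 39,  t(3) = 30,  t(4) = 6,  t(5) = 36,  t(6) = 15,  t(7) = 24,  t(8) = 39,  t(9) = 0,  t(10) = 21,  t(11) = 21,  t(12) = 15,  t(13) = 9,  t(14) = 24,  t(15) = 15,  t(16) = 21,  t(17) = 36,  t(18) = 30,  t(19) = 39,  t(20) = 24,  t(21) = 0,  t(22) = 6,  t(23) = 6,  t(24) = 30,  t(25) = 9.
The sequence repeats with period 24.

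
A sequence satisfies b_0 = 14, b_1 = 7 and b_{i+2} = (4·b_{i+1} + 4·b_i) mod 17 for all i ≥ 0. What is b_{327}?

8

Listing terms: b_0 = 14,  b_1 = 7,  b_2 = 16,  b_3 = 7,  b_4 = 7,  b_5 = 5,  b_6 = 14,  b_7 = 8,  b_8 = 3,  b_9 = 10,  b_{10} = 1,  b_{11} = 10,  b_{12} = 10,  b_{13} = 12,  b_{14} = 3,  b_{15} = 9,  b_{16} = 14,  b_{17} = 7.
The sequence repeats with period 16.
So b_{327} = b_{0 + ((327-0) mod 16)} = b_7 = 8.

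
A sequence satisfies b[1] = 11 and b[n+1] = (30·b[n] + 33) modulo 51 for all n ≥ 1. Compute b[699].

Computing terms: b[1] = 11,  b[2] = 6,  b[3] = 9,  b[4] = 48,  b[5] = 45,  b[6] = 6.
Since b[6] = b[2] = 6, the sequence is eventually periodic: after a pre-period of length 1 it cycles with period 4.
For n ≥ 2, b[n] depends only on (n - 2) mod 4. (699 - 2) mod 4 = 1, so b[699] = b[3] = 9.

9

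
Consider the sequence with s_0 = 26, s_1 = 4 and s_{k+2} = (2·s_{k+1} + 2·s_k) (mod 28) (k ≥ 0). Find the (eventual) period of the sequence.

s_0 = 26, s_1 = 4, s_2 = 4, s_3 = 16, s_4 = 12, s_5 = 0, s_6 = 24, s_7 = 20, s_8 = 4, s_9 = 20, s_{10} = 20, s_{11} = 24, s_{12} = 4, s_{13} = 0, s_{14} = 8, s_{15} = 16, s_{16} = 20, s_{17} = 16, s_{18} = 16, s_{19} = 8, s_{20} = 20, s_{21} = 0, s_{22} = 12, s_{23} = 24, s_{24} = 16, s_{25} = 24, s_{26} = 24, s_{27} = 12, s_{28} = 16, s_{29} = 0, s_{30} = 4, s_{31} = 8, s_{32} = 24, s_{33} = 8, s_{34} = 8, s_{35} = 4, s_{36} = 24, s_{37} = 0, s_{38} = 20, s_{39} = 12, s_{40} = 8, s_{41} = 12, s_{42} = 12, s_{43} = 20, s_{44} = 8, s_{45} = 0, s_{46} = 16, s_{47} = 4, s_{48} = 12, s_{49} = 4, s_{50} = 4.
Since (s_{49}, s_{50}) = (s_1, s_2) = (4, 4) (two consecutive terms determine the rest), the sequence is eventually periodic: after a pre-period of length 1 it cycles with period 48.

48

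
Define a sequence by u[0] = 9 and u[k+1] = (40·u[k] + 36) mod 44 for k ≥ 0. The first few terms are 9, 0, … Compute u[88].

8

We have u[0] = 9; u[1] = 0; u[2] = 36; u[3] = 24; u[4] = 28; u[5] = 12; u[6] = 32; u[7] = 40; u[8] = 8; u[9] = 4; u[10] = 20; u[11] = 0.
Since u[11] = u[1] = 0, the sequence is eventually periodic: after a pre-period of length 1 it cycles with period 10.
For k ≥ 1, u[k] depends only on (k - 1) mod 10. (88 - 1) mod 10 = 7, so u[88] = u[8] = 8.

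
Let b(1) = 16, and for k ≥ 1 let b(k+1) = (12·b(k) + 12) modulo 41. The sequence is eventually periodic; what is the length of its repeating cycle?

40

Computing terms: b(1) = 16, b(2) = 40, b(3) = 0, b(4) = 12, b(5) = 33, b(6) = 39, b(7) = 29, b(8) = 32, b(9) = 27, b(10) = 8, b(11) = 26, b(12) = 37, b(13) = 5, b(14) = 31, b(15) = 15, b(16) = 28, b(17) = 20, b(18) = 6, b(19) = 2, b(20) = 36, b(21) = 34, b(22) = 10, b(23) = 9, b(24) = 38, b(25) = 17, b(26) = 11, b(27) = 21, b(28) = 18, b(29) = 23, b(30) = 1, b(31) = 24, b(32) = 13, b(33) = 4, b(34) = 19, b(35) = 35, b(36) = 22, b(37) = 30, b(38) = 3, b(39) = 7, b(40) = 14, b(41) = 16.
The sequence repeats with period 40.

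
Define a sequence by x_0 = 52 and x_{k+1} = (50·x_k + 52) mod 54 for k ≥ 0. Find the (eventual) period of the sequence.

18

We have x_0 = 52; x_1 = 6; x_2 = 28; x_3 = 48; x_4 = 22; x_5 = 18; x_6 = 34; x_7 = 24; x_8 = 10; x_9 = 12; x_{10} = 4; x_{11} = 36; x_{12} = 16; x_{13} = 42; x_{14} = 46; x_{15} = 30; x_{16} = 40; x_{17} = 0; x_{18} = 52.
The sequence repeats with period 18.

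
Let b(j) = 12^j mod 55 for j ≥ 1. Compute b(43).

Computing terms: b(1) = 12,  b(2) = 34,  b(3) = 23,  b(4) = 1,  b(5) = 12.
Since b(5) = b(1) = 12, the sequence is periodic with period 4.
(43 - 1) mod 4 = 2, so b(43) = b(3) = 23.

23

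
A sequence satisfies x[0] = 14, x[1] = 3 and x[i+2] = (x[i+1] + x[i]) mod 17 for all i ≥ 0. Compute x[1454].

7

We have x[0] = 14; x[1] = 3; x[2] = 0; x[3] = 3; x[4] = 3; x[5] = 6; x[6] = 9; x[7] = 15; x[8] = 7; x[9] = 5; x[10] = 12; x[11] = 0; x[12] = 12; x[13] = 12; x[14] = 7; x[15] = 2; x[16] = 9; x[17] = 11; x[18] = 3; x[19] = 14; x[20] = 0; x[21] = 14; x[22] = 14; x[23] = 11; x[24] = 8; x[25] = 2; x[26] = 10; x[27] = 12; x[28] = 5; x[29] = 0; x[30] = 5; x[31] = 5; x[32] = 10; x[33] = 15; x[34] = 8; x[35] = 6; x[36] = 14; x[37] = 3.
Since (x[36], x[37]) = (x[0], x[1]) = (14, 3) (two consecutive terms determine the rest), the sequence is periodic with period 36.
So x[1454] = x[0 + ((1454-0) mod 36)] = x[14] = 7.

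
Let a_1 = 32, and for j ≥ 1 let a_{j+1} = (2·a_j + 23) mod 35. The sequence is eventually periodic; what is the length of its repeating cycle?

Computing terms: a_1 = 32; a_2 = 17; a_3 = 22; a_4 = 32.
Since a_4 = a_1 = 32, the sequence is periodic with period 3.

3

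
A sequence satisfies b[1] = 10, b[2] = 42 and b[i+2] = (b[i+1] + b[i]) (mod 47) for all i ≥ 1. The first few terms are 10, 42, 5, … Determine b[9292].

b[1] = 10; b[2] = 42; b[3] = 5; b[4] = 0; b[5] = 5; b[6] = 5; b[7] = 10; b[8] = 15; b[9] = 25; b[10] = 40; b[11] = 18; b[12] = 11; b[13] = 29; b[14] = 40; b[15] = 22; b[16] = 15; b[17] = 37; b[18] = 5; b[19] = 42; b[20] = 0; b[21] = 42; b[22] = 42; b[23] = 37; b[24] = 32; b[25] = 22; b[26] = 7; b[27] = 29; b[28] = 36; b[29] = 18; b[30] = 7; b[31] = 25; b[32] = 32; b[33] = 10; b[34] = 42.
The sequence repeats with period 32.
(9292 - 1) mod 32 = 11, so b[9292] = b[12] = 11.

11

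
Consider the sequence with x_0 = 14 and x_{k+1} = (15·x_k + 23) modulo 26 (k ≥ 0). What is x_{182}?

We have x_0 = 14, x_1 = 25, x_2 = 8, x_3 = 13, x_4 = 10, x_5 = 17, x_6 = 18, x_7 = 7, x_8 = 24, x_9 = 19, x_{10} = 22, x_{11} = 15, x_{12} = 14.
The sequence repeats with period 12.
(182 - 0) mod 12 = 2, so x_{182} = x_2 = 8.

8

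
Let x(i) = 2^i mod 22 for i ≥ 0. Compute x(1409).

6

Listing terms: x(0) = 1, x(1) = 2, x(2) = 4, x(3) = 8, x(4) = 16, x(5) = 10, x(6) = 20, x(7) = 18, x(8) = 14, x(9) = 6, x(10) = 12, x(11) = 2.
Since x(11) = x(1) = 2, the sequence is eventually periodic: after a pre-period of length 1 it cycles with period 10.
For i ≥ 1, x(i) depends only on (i - 1) mod 10. (1409 - 1) mod 10 = 8, so x(1409) = x(9) = 6.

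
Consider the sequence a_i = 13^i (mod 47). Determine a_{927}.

39

We have a_1 = 13,  a_2 = 28,  a_3 = 35,  a_4 = 32,  a_5 = 40,  a_6 = 3,  a_7 = 39,  a_8 = 37,  a_9 = 11,  a_{10} = 2,  a_{11} = 26,  a_{12} = 9,  a_{13} = 23,  a_{14} = 17,  a_{15} = 33,  a_{16} = 6,  a_{17} = 31,  a_{18} = 27,  a_{19} = 22,  a_{20} = 4,  a_{21} = 5,  a_{22} = 18,  a_{23} = 46,  a_{24} = 34,  a_{25} = 19,  a_{26} = 12,  a_{27} = 15,  a_{28} = 7,  a_{29} = 44,  a_{30} = 8,  a_{31} = 10,  a_{32} = 36,  a_{33} = 45,  a_{34} = 21,  a_{35} = 38,  a_{36} = 24,  a_{37} = 30,  a_{38} = 14,  a_{39} = 41,  a_{40} = 16,  a_{41} = 20,  a_{42} = 25,  a_{43} = 43,  a_{44} = 42,  a_{45} = 29,  a_{46} = 1,  a_{47} = 13.
The sequence repeats with period 46.
(927 - 1) mod 46 = 6, so a_{927} = a_7 = 39.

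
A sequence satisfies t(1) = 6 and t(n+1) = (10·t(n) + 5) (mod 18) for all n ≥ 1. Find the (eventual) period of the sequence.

Listing terms: t(1) = 6; t(2) = 11; t(3) = 7; t(4) = 3; t(5) = 17; t(6) = 13; t(7) = 9; t(8) = 5; t(9) = 1; t(10) = 15; t(11) = 11.
Since t(11) = t(2) = 11, the sequence is eventually periodic: after a pre-period of length 1 it cycles with period 9.

9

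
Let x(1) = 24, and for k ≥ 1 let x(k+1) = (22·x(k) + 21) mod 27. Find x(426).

Computing terms: x(1) = 24; x(2) = 9; x(3) = 3; x(4) = 6; x(5) = 18; x(6) = 12; x(7) = 15; x(8) = 0; x(9) = 21; x(10) = 24.
Since x(10) = x(1) = 24, the sequence is periodic with period 9.
(426 - 1) mod 9 = 2, so x(426) = x(3) = 3.

3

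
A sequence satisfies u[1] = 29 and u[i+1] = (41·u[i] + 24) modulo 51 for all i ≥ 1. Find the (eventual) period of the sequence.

We have u[1] = 29, u[2] = 40, u[3] = 32, u[4] = 10, u[5] = 26, u[6] = 19, u[7] = 38, u[8] = 1, u[9] = 14, u[10] = 37, u[11] = 11, u[12] = 16, u[13] = 17, u[14] = 7, u[15] = 5, u[16] = 25, u[17] = 29.
Since u[17] = u[1] = 29, the sequence is periodic with period 16.

16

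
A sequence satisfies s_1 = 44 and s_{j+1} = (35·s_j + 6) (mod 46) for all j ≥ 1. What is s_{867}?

38

s_1 = 44; s_2 = 28; s_3 = 20; s_4 = 16; s_5 = 14; s_6 = 36; s_7 = 24; s_8 = 18; s_9 = 38; s_{10} = 2; s_{11} = 30; s_{12} = 44.
Since s_{12} = s_1 = 44, the sequence is periodic with period 11.
So s_{867} = s_{1 + ((867-1) mod 11)} = s_9 = 38.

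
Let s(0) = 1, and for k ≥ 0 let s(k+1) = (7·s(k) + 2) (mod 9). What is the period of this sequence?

9

s(0) = 1,  s(1) = 0,  s(2) = 2,  s(3) = 7,  s(4) = 6,  s(5) = 8,  s(6) = 4,  s(7) = 3,  s(8) = 5,  s(9) = 1.
Since s(9) = s(0) = 1, the sequence is periodic with period 9.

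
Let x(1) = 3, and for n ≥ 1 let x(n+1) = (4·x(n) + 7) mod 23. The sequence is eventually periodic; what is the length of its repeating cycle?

Listing terms: x(1) = 3; x(2) = 19; x(3) = 14; x(4) = 17; x(5) = 6; x(6) = 8; x(7) = 16; x(8) = 2; x(9) = 15; x(10) = 21; x(11) = 22; x(12) = 3.
Since x(12) = x(1) = 3, the sequence is periodic with period 11.

11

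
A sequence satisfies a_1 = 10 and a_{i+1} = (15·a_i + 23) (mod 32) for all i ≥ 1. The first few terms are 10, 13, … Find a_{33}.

Listing terms: a_1 = 10,  a_2 = 13,  a_3 = 26,  a_4 = 29,  a_5 = 10.
The sequence repeats with period 4.
(33 - 1) mod 4 = 0, so a_{33} = a_1 = 10.

10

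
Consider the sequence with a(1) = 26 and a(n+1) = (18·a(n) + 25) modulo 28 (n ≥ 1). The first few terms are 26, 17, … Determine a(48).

23

Listing terms: a(1) = 26; a(2) = 17; a(3) = 23; a(4) = 19; a(5) = 3; a(6) = 23.
Since a(6) = a(3) = 23, the sequence is eventually periodic: after a pre-period of length 2 it cycles with period 3.
For n ≥ 3, a(n) depends only on (n - 3) mod 3. (48 - 3) mod 3 = 0, so a(48) = a(3) = 23.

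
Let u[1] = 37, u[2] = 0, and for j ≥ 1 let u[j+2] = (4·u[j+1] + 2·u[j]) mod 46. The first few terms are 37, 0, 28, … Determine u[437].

24

u[1] = 37, u[2] = 0, u[3] = 28, u[4] = 20, u[5] = 44, u[6] = 32, u[7] = 32, u[8] = 8, u[9] = 4, u[10] = 32, u[11] = 44, u[12] = 10, u[13] = 36, u[14] = 26, u[15] = 38, u[16] = 20, u[17] = 18, u[18] = 20, u[19] = 24, u[20] = 44, u[21] = 40, u[22] = 18, u[23] = 14, u[24] = 0, u[25] = 28.
Since (u[24], u[25]) = (u[2], u[3]) = (0, 28) (two consecutive terms determine the rest), the sequence is eventually periodic: after a pre-period of length 1 it cycles with period 22.
For j ≥ 2, u[j] depends only on (j - 2) mod 22. (437 - 2) mod 22 = 17, so u[437] = u[19] = 24.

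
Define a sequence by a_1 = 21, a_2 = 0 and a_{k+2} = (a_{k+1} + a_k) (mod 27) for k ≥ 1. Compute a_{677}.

15

a_1 = 21, a_2 = 0, a_3 = 21, a_4 = 21, a_5 = 15, a_6 = 9, a_7 = 24, a_8 = 6, a_9 = 3, a_{10} = 9, a_{11} = 12, a_{12} = 21, a_{13} = 6, a_{14} = 0, a_{15} = 6, a_{16} = 6, a_{17} = 12, a_{18} = 18, a_{19} = 3, a_{20} = 21, a_{21} = 24, a_{22} = 18, a_{23} = 15, a_{24} = 6, a_{25} = 21, a_{26} = 0.
Since (a_{25}, a_{26}) = (a_1, a_2) = (21, 0) (two consecutive terms determine the rest), the sequence is periodic with period 24.
(677 - 1) mod 24 = 4, so a_{677} = a_5 = 15.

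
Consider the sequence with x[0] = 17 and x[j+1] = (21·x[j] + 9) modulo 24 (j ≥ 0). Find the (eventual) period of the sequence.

Computing terms: x[0] = 17,  x[1] = 6,  x[2] = 15,  x[3] = 12,  x[4] = 21,  x[5] = 18,  x[6] = 3,  x[7] = 0,  x[8] = 9,  x[9] = 6.
Since x[9] = x[1] = 6, the sequence is eventually periodic: after a pre-period of length 1 it cycles with period 8.

8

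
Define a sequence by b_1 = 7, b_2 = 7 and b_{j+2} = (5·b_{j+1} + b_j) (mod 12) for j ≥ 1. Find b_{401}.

We have b_1 = 7, b_2 = 7, b_3 = 6, b_4 = 1, b_5 = 11, b_6 = 8, b_7 = 3, b_8 = 11, b_9 = 10, b_{10} = 1, b_{11} = 3, b_{12} = 4, b_{13} = 11, b_{14} = 11, b_{15} = 6, b_{16} = 5, b_{17} = 7, b_{18} = 4, b_{19} = 3, b_{20} = 7, b_{21} = 2, b_{22} = 5, b_{23} = 3, b_{24} = 8, b_{25} = 7, b_{26} = 7.
Since (b_{25}, b_{26}) = (b_1, b_2) = (7, 7) (two consecutive terms determine the rest), the sequence is periodic with period 24.
(401 - 1) mod 24 = 16, so b_{401} = b_{17} = 7.

7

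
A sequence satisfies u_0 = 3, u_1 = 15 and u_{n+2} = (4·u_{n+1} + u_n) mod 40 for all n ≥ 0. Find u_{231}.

We have u_0 = 3, u_1 = 15, u_2 = 23, u_3 = 27, u_4 = 11, u_5 = 31, u_6 = 15, u_7 = 11, u_8 = 19, u_9 = 7, u_{10} = 7, u_{11} = 35, u_{12} = 27, u_{13} = 23, u_{14} = 39, u_{15} = 19, u_{16} = 35, u_{17} = 39, u_{18} = 31, u_{19} = 3, u_{20} = 3, u_{21} = 15.
The sequence repeats with period 20.
(231 - 0) mod 20 = 11, so u_{231} = u_{11} = 35.

35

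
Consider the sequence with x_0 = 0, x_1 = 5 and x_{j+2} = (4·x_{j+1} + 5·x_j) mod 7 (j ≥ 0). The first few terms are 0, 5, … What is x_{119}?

1

x_0 = 0,  x_1 = 5,  x_2 = 6,  x_3 = 0,  x_4 = 2,  x_5 = 1,  x_6 = 0,  x_7 = 5.
The sequence repeats with period 6.
(119 - 0) mod 6 = 5, so x_{119} = x_5 = 1.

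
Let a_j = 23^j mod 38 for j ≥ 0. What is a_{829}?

23

a_0 = 1; a_1 = 23; a_2 = 35; a_3 = 7; a_4 = 9; a_5 = 17; a_6 = 11; a_7 = 25; a_8 = 5; a_9 = 1.
Since a_9 = a_0 = 1, the sequence is periodic with period 9.
(829 - 0) mod 9 = 1, so a_{829} = a_1 = 23.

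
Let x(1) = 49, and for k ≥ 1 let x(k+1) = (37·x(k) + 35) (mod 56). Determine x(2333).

21

x(1) = 49,  x(2) = 0,  x(3) = 35,  x(4) = 42,  x(5) = 21,  x(6) = 28,  x(7) = 7,  x(8) = 14,  x(9) = 49.
Since x(9) = x(1) = 49, the sequence is periodic with period 8.
(2333 - 1) mod 8 = 4, so x(2333) = x(5) = 21.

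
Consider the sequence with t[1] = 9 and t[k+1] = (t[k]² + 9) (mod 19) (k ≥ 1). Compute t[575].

Computing terms: t[1] = 9, t[2] = 14, t[3] = 15, t[4] = 6, t[5] = 7, t[6] = 1, t[7] = 10, t[8] = 14.
Since t[8] = t[2] = 14, the sequence is eventually periodic: after a pre-period of length 1 it cycles with period 6.
For k ≥ 2, t[k] depends only on (k - 2) mod 6. (575 - 2) mod 6 = 3, so t[575] = t[5] = 7.

7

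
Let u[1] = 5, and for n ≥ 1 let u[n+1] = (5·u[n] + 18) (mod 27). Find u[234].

Listing terms: u[1] = 5,  u[2] = 16,  u[3] = 17,  u[4] = 22,  u[5] = 20,  u[6] = 10,  u[7] = 14,  u[8] = 7,  u[9] = 26,  u[10] = 13,  u[11] = 2,  u[12] = 1,  u[13] = 23,  u[14] = 25,  u[15] = 8,  u[16] = 4,  u[17] = 11,  u[18] = 19,  u[19] = 5.
The sequence repeats with period 18.
So u[234] = u[1 + ((234-1) mod 18)] = u[18] = 19.

19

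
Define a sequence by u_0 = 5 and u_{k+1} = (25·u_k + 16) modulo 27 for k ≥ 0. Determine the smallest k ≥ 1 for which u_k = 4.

u_0 = 5,  u_1 = 6,  u_2 = 4,  u_3 = 8,  u_4 = 0,  u_5 = 16,  u_6 = 11,  u_7 = 21,  u_8 = 1,  u_9 = 14,  u_{10} = 15,  u_{11} = 13,  u_{12} = 17,  u_{13} = 9,  u_{14} = 25,  u_{15} = 20,  u_{16} = 3,  u_{17} = 10,  u_{18} = 23,  u_{19} = 24,  u_{20} = 22,  u_{21} = 26,  u_{22} = 18,  u_{23} = 7,  u_{24} = 2,  u_{25} = 12,  u_{26} = 19,  u_{27} = 5.
The sequence repeats with period 27.
The value 4 first appears (with k ≥ 1) at u_2.

2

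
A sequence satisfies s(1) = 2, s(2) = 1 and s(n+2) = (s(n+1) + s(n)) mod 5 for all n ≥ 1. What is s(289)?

2

We have s(1) = 2,  s(2) = 1,  s(3) = 3,  s(4) = 4,  s(5) = 2,  s(6) = 1.
The sequence repeats with period 4.
So s(289) = s(1 + ((289-1) mod 4)) = s(1) = 2.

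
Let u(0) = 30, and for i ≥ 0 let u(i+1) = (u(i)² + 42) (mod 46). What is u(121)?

0

Listing terms: u(0) = 30,  u(1) = 22,  u(2) = 20,  u(3) = 28,  u(4) = 44,  u(5) = 0,  u(6) = 42,  u(7) = 12,  u(8) = 2,  u(9) = 0.
Since u(9) = u(5) = 0, the sequence is eventually periodic: after a pre-period of length 5 it cycles with period 4.
For i ≥ 5, u(i) depends only on (i - 5) mod 4. (121 - 5) mod 4 = 0, so u(121) = u(5) = 0.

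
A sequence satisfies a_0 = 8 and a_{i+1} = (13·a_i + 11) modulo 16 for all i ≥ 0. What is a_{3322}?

10

Computing terms: a_0 = 8,  a_1 = 3,  a_2 = 2,  a_3 = 5,  a_4 = 12,  a_5 = 7,  a_6 = 6,  a_7 = 9,  a_8 = 0,  a_9 = 11,  a_{10} = 10,  a_{11} = 13,  a_{12} = 4,  a_{13} = 15,  a_{14} = 14,  a_{15} = 1,  a_{16} = 8.
Since a_{16} = a_0 = 8, the sequence is periodic with period 16.
(3322 - 0) mod 16 = 10, so a_{3322} = a_{10} = 10.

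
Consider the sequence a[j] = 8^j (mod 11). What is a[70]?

1

a[0] = 1; a[1] = 8; a[2] = 9; a[3] = 6; a[4] = 4; a[5] = 10; a[6] = 3; a[7] = 2; a[8] = 5; a[9] = 7; a[10] = 1.
The sequence repeats with period 10.
(70 - 0) mod 10 = 0, so a[70] = a[0] = 1.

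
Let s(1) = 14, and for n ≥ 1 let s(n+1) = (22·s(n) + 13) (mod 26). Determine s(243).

3

Computing terms: s(1) = 14; s(2) = 9; s(3) = 3; s(4) = 1; s(5) = 9.
Since s(5) = s(2) = 9, the sequence is eventually periodic: after a pre-period of length 1 it cycles with period 3.
For n ≥ 2, s(n) depends only on (n - 2) mod 3. (243 - 2) mod 3 = 1, so s(243) = s(3) = 3.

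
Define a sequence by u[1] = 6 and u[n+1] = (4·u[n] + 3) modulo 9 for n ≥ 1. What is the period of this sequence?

Computing terms: u[1] = 6,  u[2] = 0,  u[3] = 3,  u[4] = 6.
The sequence repeats with period 3.

3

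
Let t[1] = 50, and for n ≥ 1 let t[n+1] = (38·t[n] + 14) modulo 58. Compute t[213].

14

t[1] = 50; t[2] = 0; t[3] = 14; t[4] = 24; t[5] = 56; t[6] = 54; t[7] = 36; t[8] = 48; t[9] = 40; t[10] = 26; t[11] = 16; t[12] = 42; t[13] = 44; t[14] = 4; t[15] = 50.
Since t[15] = t[1] = 50, the sequence is periodic with period 14.
(213 - 1) mod 14 = 2, so t[213] = t[3] = 14.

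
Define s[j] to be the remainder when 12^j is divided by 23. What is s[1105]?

Listing terms: s[0] = 1; s[1] = 12; s[2] = 6; s[3] = 3; s[4] = 13; s[5] = 18; s[6] = 9; s[7] = 16; s[8] = 8; s[9] = 4; s[10] = 2; s[11] = 1.
The sequence repeats with period 11.
(1105 - 0) mod 11 = 5, so s[1105] = s[5] = 18.

18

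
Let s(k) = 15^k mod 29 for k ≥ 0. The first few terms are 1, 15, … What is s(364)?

s(0) = 1; s(1) = 15; s(2) = 22; s(3) = 11; s(4) = 20; s(5) = 10; s(6) = 5; s(7) = 17; s(8) = 23; s(9) = 26; s(10) = 13; s(11) = 21; s(12) = 25; s(13) = 27; s(14) = 28; s(15) = 14; s(16) = 7; s(17) = 18; s(18) = 9; s(19) = 19; s(20) = 24; s(21) = 12; s(22) = 6; s(23) = 3; s(24) = 16; s(25) = 8; s(26) = 4; s(27) = 2; s(28) = 1.
Since s(28) = s(0) = 1, the sequence is periodic with period 28.
(364 - 0) mod 28 = 0, so s(364) = s(0) = 1.

1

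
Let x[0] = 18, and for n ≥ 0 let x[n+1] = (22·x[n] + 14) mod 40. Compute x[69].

10

x[0] = 18, x[1] = 10, x[2] = 34, x[3] = 2, x[4] = 18.
Since x[4] = x[0] = 18, the sequence is periodic with period 4.
(69 - 0) mod 4 = 1, so x[69] = x[1] = 10.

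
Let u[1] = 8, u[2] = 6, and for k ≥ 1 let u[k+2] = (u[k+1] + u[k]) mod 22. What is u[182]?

u[1] = 8; u[2] = 6; u[3] = 14; u[4] = 20; u[5] = 12; u[6] = 10; u[7] = 0; u[8] = 10; u[9] = 10; u[10] = 20; u[11] = 8; u[12] = 6.
Since (u[11], u[12]) = (u[1], u[2]) = (8, 6) (two consecutive terms determine the rest), the sequence is periodic with period 10.
(182 - 1) mod 10 = 1, so u[182] = u[2] = 6.

6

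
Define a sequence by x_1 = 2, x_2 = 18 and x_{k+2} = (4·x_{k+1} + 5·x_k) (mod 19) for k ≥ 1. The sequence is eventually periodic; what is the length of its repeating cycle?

We have x_1 = 2, x_2 = 18, x_3 = 6, x_4 = 0, x_5 = 11, x_6 = 6, x_7 = 3, x_8 = 4, x_9 = 12, x_{10} = 11, x_{11} = 9, x_{12} = 15, x_{13} = 10, x_{14} = 1, x_{15} = 16, x_{16} = 12, x_{17} = 14, x_{18} = 2, x_{19} = 2, x_{20} = 18.
Since (x_{19}, x_{20}) = (x_1, x_2) = (2, 18) (two consecutive terms determine the rest), the sequence is periodic with period 18.

18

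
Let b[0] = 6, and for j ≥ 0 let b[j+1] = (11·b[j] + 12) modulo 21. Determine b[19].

b[0] = 6; b[1] = 15; b[2] = 9; b[3] = 6.
The sequence repeats with period 3.
(19 - 0) mod 3 = 1, so b[19] = b[1] = 15.

15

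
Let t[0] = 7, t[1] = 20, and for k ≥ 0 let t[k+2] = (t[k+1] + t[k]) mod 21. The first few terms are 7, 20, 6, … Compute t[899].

5

We have t[0] = 7, t[1] = 20, t[2] = 6, t[3] = 5, t[4] = 11, t[5] = 16, t[6] = 6, t[7] = 1, t[8] = 7, t[9] = 8, t[10] = 15, t[11] = 2, t[12] = 17, t[13] = 19, t[14] = 15, t[15] = 13, t[16] = 7, t[17] = 20.
Since (t[16], t[17]) = (t[0], t[1]) = (7, 20) (two consecutive terms determine the rest), the sequence is periodic with period 16.
So t[899] = t[0 + ((899-0) mod 16)] = t[3] = 5.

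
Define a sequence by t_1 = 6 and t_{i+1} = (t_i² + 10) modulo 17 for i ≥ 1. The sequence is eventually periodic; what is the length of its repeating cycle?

3

t_1 = 6; t_2 = 12; t_3 = 1; t_4 = 11; t_5 = 12.
Since t_5 = t_2 = 12, the sequence is eventually periodic: after a pre-period of length 1 it cycles with period 3.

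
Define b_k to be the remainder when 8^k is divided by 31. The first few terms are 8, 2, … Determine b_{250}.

1

b_1 = 8; b_2 = 2; b_3 = 16; b_4 = 4; b_5 = 1; b_6 = 8.
Since b_6 = b_1 = 8, the sequence is periodic with period 5.
So b_{250} = b_{1 + ((250-1) mod 5)} = b_5 = 1.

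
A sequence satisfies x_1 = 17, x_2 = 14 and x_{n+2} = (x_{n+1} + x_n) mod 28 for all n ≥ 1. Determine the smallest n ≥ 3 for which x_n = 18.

32

x_1 = 17,  x_2 = 14,  x_3 = 3,  x_4 = 17,  x_5 = 20,  x_6 = 9,  x_7 = 1,  x_8 = 10,  x_9 = 11,  x_{10} = 21,  x_{11} = 4,  x_{12} = 25,  x_{13} = 1,  x_{14} = 26,  x_{15} = 27,  x_{16} = 25,  x_{17} = 24,  x_{18} = 21,  x_{19} = 17,  x_{20} = 10,  x_{21} = 27,  x_{22} = 9,  x_{23} = 8,  x_{24} = 17,  x_{25} = 25,  x_{26} = 14,  x_{27} = 11,  x_{28} = 25,  x_{29} = 8,  x_{30} = 5,  x_{31} = 13,  x_{32} = 18,  x_{33} = 3,  x_{34} = 21,  x_{35} = 24,  x_{36} = 17,  x_{37} = 13,  x_{38} = 2,  x_{39} = 15,  x_{40} = 17,  x_{41} = 4,  x_{42} = 21,  x_{43} = 25,  x_{44} = 18,  x_{45} = 15,  x_{46} = 5,  x_{47} = 20,  x_{48} = 25,  x_{49} = 17,  x_{50} = 14.
Since (x_{49}, x_{50}) = (x_1, x_2) = (17, 14) (two consecutive terms determine the rest), the sequence is periodic with period 48.
The value 18 first appears (with n ≥ 3) at x_{32}.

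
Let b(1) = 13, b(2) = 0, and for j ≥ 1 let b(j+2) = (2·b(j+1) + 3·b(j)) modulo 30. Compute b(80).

Listing terms: b(1) = 13; b(2) = 0; b(3) = 9; b(4) = 18; b(5) = 3; b(6) = 0; b(7) = 9.
Since (b(6), b(7)) = (b(2), b(3)) = (0, 9) (two consecutive terms determine the rest), the sequence is eventually periodic: after a pre-period of length 1 it cycles with period 4.
For j ≥ 2, b(j) depends only on (j - 2) mod 4. (80 - 2) mod 4 = 2, so b(80) = b(4) = 18.

18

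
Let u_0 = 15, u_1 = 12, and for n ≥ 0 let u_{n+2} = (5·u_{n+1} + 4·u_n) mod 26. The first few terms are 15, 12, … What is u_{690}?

We have u_0 = 15,  u_1 = 12,  u_2 = 16,  u_3 = 24,  u_4 = 2,  u_5 = 2,  u_6 = 18,  u_7 = 20,  u_8 = 16,  u_9 = 4,  u_{10} = 6,  u_{11} = 20,  u_{12} = 20,  u_{13} = 24,  u_{14} = 18,  u_{15} = 4,  u_{16} = 14,  u_{17} = 8,  u_{18} = 18,  u_{19} = 18,  u_{20} = 6,  u_{21} = 24,  u_{22} = 14,  u_{23} = 10,  u_{24} = 2,  u_{25} = 24,  u_{26} = 24,  u_{27} = 8,  u_{28} = 6,  u_{29} = 10,  u_{30} = 22,  u_{31} = 20,  u_{32} = 6,  u_{33} = 6,  u_{34} = 2,  u_{35} = 8,  u_{36} = 22,  u_{37} = 12,  u_{38} = 18,  u_{39} = 8,  u_{40} = 8,  u_{41} = 20,  u_{42} = 2,  u_{43} = 12,  u_{44} = 16.
Since (u_{43}, u_{44}) = (u_1, u_2) = (12, 16) (two consecutive terms determine the rest), the sequence is eventually periodic: after a pre-period of length 1 it cycles with period 42.
For n ≥ 1, u_n depends only on (n - 1) mod 42. (690 - 1) mod 42 = 17, so u_{690} = u_{18} = 18.

18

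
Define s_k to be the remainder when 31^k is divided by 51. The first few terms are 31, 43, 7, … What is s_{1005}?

Listing terms: s_1 = 31, s_2 = 43, s_3 = 7, s_4 = 13, s_5 = 46, s_6 = 49, s_7 = 40, s_8 = 16, s_9 = 37, s_{10} = 25, s_{11} = 10, s_{12} = 4, s_{13} = 22, s_{14} = 19, s_{15} = 28, s_{16} = 1, s_{17} = 31.
Since s_{17} = s_1 = 31, the sequence is periodic with period 16.
(1005 - 1) mod 16 = 12, so s_{1005} = s_{13} = 22.

22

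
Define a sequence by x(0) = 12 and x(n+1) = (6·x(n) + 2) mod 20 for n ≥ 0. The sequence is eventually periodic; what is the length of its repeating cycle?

x(0) = 12; x(1) = 14; x(2) = 6; x(3) = 18; x(4) = 10; x(5) = 2; x(6) = 14.
Since x(6) = x(1) = 14, the sequence is eventually periodic: after a pre-period of length 1 it cycles with period 5.

5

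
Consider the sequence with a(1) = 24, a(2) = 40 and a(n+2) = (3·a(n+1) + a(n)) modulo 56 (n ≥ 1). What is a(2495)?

Listing terms: a(1) = 24; a(2) = 40; a(3) = 32; a(4) = 24; a(5) = 48; a(6) = 0; a(7) = 48; a(8) = 32; a(9) = 32; a(10) = 16; a(11) = 24; a(12) = 32; a(13) = 8; a(14) = 0; a(15) = 8; a(16) = 24; a(17) = 24; a(18) = 40.
The sequence repeats with period 16.
So a(2495) = a(1 + ((2495-1) mod 16)) = a(15) = 8.

8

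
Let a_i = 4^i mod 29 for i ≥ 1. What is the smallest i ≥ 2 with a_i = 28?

7

a_1 = 4, a_2 = 16, a_3 = 6, a_4 = 24, a_5 = 9, a_6 = 7, a_7 = 28, a_8 = 25, a_9 = 13, a_{10} = 23, a_{11} = 5, a_{12} = 20, a_{13} = 22, a_{14} = 1, a_{15} = 4.
The sequence repeats with period 14.
The value 28 first appears (with i ≥ 2) at a_7.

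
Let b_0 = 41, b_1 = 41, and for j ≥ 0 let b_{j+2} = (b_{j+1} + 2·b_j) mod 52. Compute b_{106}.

Computing terms: b_0 = 41, b_1 = 41, b_2 = 19, b_3 = 49, b_4 = 35, b_5 = 29, b_6 = 47, b_7 = 1, b_8 = 43, b_9 = 45, b_{10} = 27, b_{11} = 13, b_{12} = 15, b_{13} = 41, b_{14} = 19.
Since (b_{13}, b_{14}) = (b_1, b_2) = (41, 19) (two consecutive terms determine the rest), the sequence is eventually periodic: after a pre-period of length 1 it cycles with period 12.
For j ≥ 1, b_j depends only on (j - 1) mod 12. (106 - 1) mod 12 = 9, so b_{106} = b_{10} = 27.

27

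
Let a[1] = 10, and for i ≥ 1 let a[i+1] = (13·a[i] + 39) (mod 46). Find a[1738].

Computing terms: a[1] = 10; a[2] = 31; a[3] = 28; a[4] = 35; a[5] = 34; a[6] = 21; a[7] = 36; a[8] = 1; a[9] = 6; a[10] = 25; a[11] = 42; a[12] = 33; a[13] = 8; a[14] = 5; a[15] = 12; a[16] = 11; a[17] = 44; a[18] = 13; a[19] = 24; a[20] = 29; a[21] = 2; a[22] = 19; a[23] = 10.
Since a[23] = a[1] = 10, the sequence is periodic with period 22.
(1738 - 1) mod 22 = 21, so a[1738] = a[22] = 19.

19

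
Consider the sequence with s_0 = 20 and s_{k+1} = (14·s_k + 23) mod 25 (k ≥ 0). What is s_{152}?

15

Computing terms: s_0 = 20; s_1 = 3; s_2 = 15; s_3 = 8; s_4 = 10; s_5 = 13; s_6 = 5; s_7 = 18; s_8 = 0; s_9 = 23; s_{10} = 20.
Since s_{10} = s_0 = 20, the sequence is periodic with period 10.
(152 - 0) mod 10 = 2, so s_{152} = s_2 = 15.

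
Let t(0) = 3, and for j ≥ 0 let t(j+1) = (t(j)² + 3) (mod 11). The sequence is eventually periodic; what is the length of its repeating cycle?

Listing terms: t(0) = 3, t(1) = 1, t(2) = 4, t(3) = 8, t(4) = 1.
Since t(4) = t(1) = 1, the sequence is eventually periodic: after a pre-period of length 1 it cycles with period 3.

3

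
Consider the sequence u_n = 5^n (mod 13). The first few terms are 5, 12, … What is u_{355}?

Listing terms: u_1 = 5; u_2 = 12; u_3 = 8; u_4 = 1; u_5 = 5.
Since u_5 = u_1 = 5, the sequence is periodic with period 4.
(355 - 1) mod 4 = 2, so u_{355} = u_3 = 8.

8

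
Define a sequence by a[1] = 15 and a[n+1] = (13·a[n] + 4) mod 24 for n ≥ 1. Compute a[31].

a[1] = 15, a[2] = 7, a[3] = 23, a[4] = 15.
Since a[4] = a[1] = 15, the sequence is periodic with period 3.
So a[31] = a[1 + ((31-1) mod 3)] = a[1] = 15.

15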